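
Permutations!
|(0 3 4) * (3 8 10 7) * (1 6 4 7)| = 6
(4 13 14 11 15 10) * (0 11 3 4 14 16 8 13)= (0 11 15 10 14 3 4)(8 13 16)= [11, 1, 2, 4, 0, 5, 6, 7, 13, 9, 14, 15, 12, 16, 3, 10, 8]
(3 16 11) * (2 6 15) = (2 6 15)(3 16 11) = [0, 1, 6, 16, 4, 5, 15, 7, 8, 9, 10, 3, 12, 13, 14, 2, 11]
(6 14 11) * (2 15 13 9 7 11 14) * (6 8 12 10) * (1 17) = [0, 17, 15, 3, 4, 5, 2, 11, 12, 7, 6, 8, 10, 9, 14, 13, 16, 1] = (1 17)(2 15 13 9 7 11 8 12 10 6)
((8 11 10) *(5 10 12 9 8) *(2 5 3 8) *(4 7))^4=(2 8)(3 9)(5 11)(10 12)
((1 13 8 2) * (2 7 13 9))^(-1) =(1 2 9)(7 8 13)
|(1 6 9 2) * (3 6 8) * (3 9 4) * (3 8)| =7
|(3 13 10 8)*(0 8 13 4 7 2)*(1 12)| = 6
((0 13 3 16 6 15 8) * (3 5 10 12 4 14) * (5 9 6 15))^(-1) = (0 8 15 16 3 14 4 12 10 5 6 9 13)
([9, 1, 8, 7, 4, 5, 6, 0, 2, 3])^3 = [7, 1, 8, 9, 4, 5, 6, 3, 2, 0]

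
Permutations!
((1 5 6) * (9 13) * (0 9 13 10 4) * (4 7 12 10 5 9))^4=(13)(7 12 10)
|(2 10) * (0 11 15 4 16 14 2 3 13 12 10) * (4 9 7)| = |(0 11 15 9 7 4 16 14 2)(3 13 12 10)| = 36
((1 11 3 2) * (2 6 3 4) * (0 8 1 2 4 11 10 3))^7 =((11)(0 8 1 10 3 6))^7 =(11)(0 8 1 10 3 6)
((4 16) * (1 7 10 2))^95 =((1 7 10 2)(4 16))^95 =(1 2 10 7)(4 16)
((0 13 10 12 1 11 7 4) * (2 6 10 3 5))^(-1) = ((0 13 3 5 2 6 10 12 1 11 7 4))^(-1) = (0 4 7 11 1 12 10 6 2 5 3 13)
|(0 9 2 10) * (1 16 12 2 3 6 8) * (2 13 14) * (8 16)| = 10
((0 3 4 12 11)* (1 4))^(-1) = (0 11 12 4 1 3)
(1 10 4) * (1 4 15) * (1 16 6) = (1 10 15 16 6) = [0, 10, 2, 3, 4, 5, 1, 7, 8, 9, 15, 11, 12, 13, 14, 16, 6]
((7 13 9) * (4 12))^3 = (13)(4 12)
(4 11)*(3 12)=(3 12)(4 11)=[0, 1, 2, 12, 11, 5, 6, 7, 8, 9, 10, 4, 3]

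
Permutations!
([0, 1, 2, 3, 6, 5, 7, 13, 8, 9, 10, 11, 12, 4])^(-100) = [0, 1, 2, 3, 4, 5, 6, 7, 8, 9, 10, 11, 12, 13]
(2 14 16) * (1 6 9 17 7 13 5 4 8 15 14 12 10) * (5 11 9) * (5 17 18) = (1 6 17 7 13 11 9 18 5 4 8 15 14 16 2 12 10) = [0, 6, 12, 3, 8, 4, 17, 13, 15, 18, 1, 9, 10, 11, 16, 14, 2, 7, 5]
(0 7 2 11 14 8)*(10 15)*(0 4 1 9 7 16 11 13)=(0 16 11 14 8 4 1 9 7 2 13)(10 15)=[16, 9, 13, 3, 1, 5, 6, 2, 4, 7, 15, 14, 12, 0, 8, 10, 11]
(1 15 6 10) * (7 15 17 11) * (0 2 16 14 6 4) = (0 2 16 14 6 10 1 17 11 7 15 4) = [2, 17, 16, 3, 0, 5, 10, 15, 8, 9, 1, 7, 12, 13, 6, 4, 14, 11]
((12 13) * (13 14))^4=((12 14 13))^4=(12 14 13)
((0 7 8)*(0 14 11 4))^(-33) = (0 14)(4 8)(7 11)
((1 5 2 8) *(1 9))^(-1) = (1 9 8 2 5)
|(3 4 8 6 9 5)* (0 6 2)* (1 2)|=|(0 6 9 5 3 4 8 1 2)|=9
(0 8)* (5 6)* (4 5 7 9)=[8, 1, 2, 3, 5, 6, 7, 9, 0, 4]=(0 8)(4 5 6 7 9)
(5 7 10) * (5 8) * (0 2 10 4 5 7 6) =(0 2 10 8 7 4 5 6) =[2, 1, 10, 3, 5, 6, 0, 4, 7, 9, 8]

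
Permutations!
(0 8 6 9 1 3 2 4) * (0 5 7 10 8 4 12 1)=(0 4 5 7 10 8 6 9)(1 3 2 12)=[4, 3, 12, 2, 5, 7, 9, 10, 6, 0, 8, 11, 1]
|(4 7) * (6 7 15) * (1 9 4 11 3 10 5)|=10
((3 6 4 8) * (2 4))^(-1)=(2 6 3 8 4)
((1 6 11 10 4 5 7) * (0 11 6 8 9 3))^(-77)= (0 4 1 3 10 7 9 11 5 8)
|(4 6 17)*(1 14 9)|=3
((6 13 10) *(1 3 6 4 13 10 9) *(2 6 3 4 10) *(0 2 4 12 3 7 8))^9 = ((0 2 6 4 13 9 1 12 3 7 8))^9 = (0 7 12 9 4 2 8 3 1 13 6)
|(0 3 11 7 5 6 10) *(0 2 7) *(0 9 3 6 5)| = |(0 6 10 2 7)(3 11 9)| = 15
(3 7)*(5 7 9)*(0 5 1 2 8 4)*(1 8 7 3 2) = (0 5 3 9 8 4)(2 7) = [5, 1, 7, 9, 0, 3, 6, 2, 4, 8]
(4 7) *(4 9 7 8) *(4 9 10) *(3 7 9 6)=(3 7 10 4 8 6)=[0, 1, 2, 7, 8, 5, 3, 10, 6, 9, 4]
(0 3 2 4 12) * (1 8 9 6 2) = (0 3 1 8 9 6 2 4 12) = [3, 8, 4, 1, 12, 5, 2, 7, 9, 6, 10, 11, 0]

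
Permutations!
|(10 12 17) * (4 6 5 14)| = 12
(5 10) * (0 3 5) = (0 3 5 10) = [3, 1, 2, 5, 4, 10, 6, 7, 8, 9, 0]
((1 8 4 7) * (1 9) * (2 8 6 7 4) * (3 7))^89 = ((1 6 3 7 9)(2 8))^89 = (1 9 7 3 6)(2 8)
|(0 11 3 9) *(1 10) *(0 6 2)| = 6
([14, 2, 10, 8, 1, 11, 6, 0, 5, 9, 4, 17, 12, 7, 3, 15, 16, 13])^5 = [11, 2, 10, 13, 1, 0, 6, 5, 7, 9, 4, 14, 12, 8, 17, 15, 16, 3]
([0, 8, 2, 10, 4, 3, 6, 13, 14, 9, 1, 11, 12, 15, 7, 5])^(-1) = (1 10 3 5 15 13 7 14 8)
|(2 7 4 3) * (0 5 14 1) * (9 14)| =20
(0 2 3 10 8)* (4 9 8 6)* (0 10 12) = [2, 1, 3, 12, 9, 5, 4, 7, 10, 8, 6, 11, 0] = (0 2 3 12)(4 9 8 10 6)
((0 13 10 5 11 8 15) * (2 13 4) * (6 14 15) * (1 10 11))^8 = (0 15 14 6 8 11 13 2 4)(1 5 10)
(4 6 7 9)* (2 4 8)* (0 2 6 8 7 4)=[2, 1, 0, 3, 8, 5, 4, 9, 6, 7]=(0 2)(4 8 6)(7 9)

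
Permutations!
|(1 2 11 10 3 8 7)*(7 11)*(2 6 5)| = |(1 6 5 2 7)(3 8 11 10)| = 20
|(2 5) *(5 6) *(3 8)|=|(2 6 5)(3 8)|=6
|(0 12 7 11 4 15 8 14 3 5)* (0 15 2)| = |(0 12 7 11 4 2)(3 5 15 8 14)| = 30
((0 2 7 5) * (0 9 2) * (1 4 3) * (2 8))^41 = ((1 4 3)(2 7 5 9 8))^41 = (1 3 4)(2 7 5 9 8)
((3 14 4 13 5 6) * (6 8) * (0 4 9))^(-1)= (0 9 14 3 6 8 5 13 4)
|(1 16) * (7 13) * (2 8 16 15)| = |(1 15 2 8 16)(7 13)| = 10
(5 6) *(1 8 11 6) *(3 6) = (1 8 11 3 6 5) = [0, 8, 2, 6, 4, 1, 5, 7, 11, 9, 10, 3]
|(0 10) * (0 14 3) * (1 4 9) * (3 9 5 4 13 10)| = |(0 3)(1 13 10 14 9)(4 5)| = 10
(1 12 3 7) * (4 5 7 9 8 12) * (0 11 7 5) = [11, 4, 2, 9, 0, 5, 6, 1, 12, 8, 10, 7, 3] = (0 11 7 1 4)(3 9 8 12)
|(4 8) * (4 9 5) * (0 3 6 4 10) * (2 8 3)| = 6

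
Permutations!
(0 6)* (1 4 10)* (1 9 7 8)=[6, 4, 2, 3, 10, 5, 0, 8, 1, 7, 9]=(0 6)(1 4 10 9 7 8)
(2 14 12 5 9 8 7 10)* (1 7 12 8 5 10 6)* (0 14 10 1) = (0 14 8 12 1 7 6)(2 10)(5 9) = [14, 7, 10, 3, 4, 9, 0, 6, 12, 5, 2, 11, 1, 13, 8]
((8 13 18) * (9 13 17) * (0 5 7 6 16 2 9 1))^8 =(0 18 16)(1 13 6)(2 5 8)(7 17 9)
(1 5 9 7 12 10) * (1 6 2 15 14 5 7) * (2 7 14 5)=[0, 14, 15, 3, 4, 9, 7, 12, 8, 1, 6, 11, 10, 13, 2, 5]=(1 14 2 15 5 9)(6 7 12 10)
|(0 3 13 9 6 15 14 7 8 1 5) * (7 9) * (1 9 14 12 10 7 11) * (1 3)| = 21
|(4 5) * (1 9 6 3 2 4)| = |(1 9 6 3 2 4 5)| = 7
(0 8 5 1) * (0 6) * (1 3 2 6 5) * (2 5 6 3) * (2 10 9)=(0 8 1 6)(2 3 5 10 9)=[8, 6, 3, 5, 4, 10, 0, 7, 1, 2, 9]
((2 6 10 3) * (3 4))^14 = ((2 6 10 4 3))^14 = (2 3 4 10 6)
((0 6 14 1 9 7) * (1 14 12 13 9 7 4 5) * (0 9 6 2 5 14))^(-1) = ((0 2 5 1 7 9 4 14)(6 12 13))^(-1) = (0 14 4 9 7 1 5 2)(6 13 12)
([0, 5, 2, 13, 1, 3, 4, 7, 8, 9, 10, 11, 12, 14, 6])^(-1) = [0, 4, 2, 5, 6, 1, 14, 7, 8, 9, 10, 11, 12, 3, 13]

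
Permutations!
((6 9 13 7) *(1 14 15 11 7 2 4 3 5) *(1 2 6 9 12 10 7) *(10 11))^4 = (1 7 12 15 13)(6 14 9 11 10)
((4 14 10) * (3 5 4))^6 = (3 5 4 14 10)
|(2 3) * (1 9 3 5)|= 5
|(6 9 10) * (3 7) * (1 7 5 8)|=|(1 7 3 5 8)(6 9 10)|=15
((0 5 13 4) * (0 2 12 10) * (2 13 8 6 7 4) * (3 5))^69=((0 3 5 8 6 7 4 13 2 12 10))^69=(0 8 4 12 3 6 13 10 5 7 2)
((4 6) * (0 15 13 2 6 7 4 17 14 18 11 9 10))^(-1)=(0 10 9 11 18 14 17 6 2 13 15)(4 7)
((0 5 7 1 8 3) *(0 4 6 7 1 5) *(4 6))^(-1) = (1 5 7 6 3 8)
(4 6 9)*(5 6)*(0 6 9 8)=[6, 1, 2, 3, 5, 9, 8, 7, 0, 4]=(0 6 8)(4 5 9)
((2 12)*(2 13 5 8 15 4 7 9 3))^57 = ((2 12 13 5 8 15 4 7 9 3))^57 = (2 7 8 12 9 15 13 3 4 5)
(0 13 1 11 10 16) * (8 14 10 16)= [13, 11, 2, 3, 4, 5, 6, 7, 14, 9, 8, 16, 12, 1, 10, 15, 0]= (0 13 1 11 16)(8 14 10)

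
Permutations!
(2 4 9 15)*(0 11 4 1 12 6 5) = (0 11 4 9 15 2 1 12 6 5) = [11, 12, 1, 3, 9, 0, 5, 7, 8, 15, 10, 4, 6, 13, 14, 2]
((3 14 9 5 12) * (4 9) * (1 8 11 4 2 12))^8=((1 8 11 4 9 5)(2 12 3 14))^8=(14)(1 11 9)(4 5 8)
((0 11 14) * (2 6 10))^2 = ((0 11 14)(2 6 10))^2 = (0 14 11)(2 10 6)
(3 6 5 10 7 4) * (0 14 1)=[14, 0, 2, 6, 3, 10, 5, 4, 8, 9, 7, 11, 12, 13, 1]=(0 14 1)(3 6 5 10 7 4)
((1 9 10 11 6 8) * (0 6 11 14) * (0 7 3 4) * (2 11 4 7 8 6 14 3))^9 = ((0 14 8 1 9 10 3 7 2 11 4))^9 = (0 11 7 10 1 14 4 2 3 9 8)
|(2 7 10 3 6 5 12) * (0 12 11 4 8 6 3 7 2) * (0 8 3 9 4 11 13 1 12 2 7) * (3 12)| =36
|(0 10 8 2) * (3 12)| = 4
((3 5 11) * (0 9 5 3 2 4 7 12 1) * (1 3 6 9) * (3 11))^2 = ((0 1)(2 4 7 12 11)(3 6 9 5))^2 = (2 7 11 4 12)(3 9)(5 6)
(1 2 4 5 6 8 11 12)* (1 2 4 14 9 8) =(1 4 5 6)(2 14 9 8 11 12) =[0, 4, 14, 3, 5, 6, 1, 7, 11, 8, 10, 12, 2, 13, 9]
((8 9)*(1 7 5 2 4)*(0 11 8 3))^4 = (0 3 9 8 11)(1 4 2 5 7)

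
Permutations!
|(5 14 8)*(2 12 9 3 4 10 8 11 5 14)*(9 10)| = |(2 12 10 8 14 11 5)(3 4 9)| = 21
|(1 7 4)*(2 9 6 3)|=12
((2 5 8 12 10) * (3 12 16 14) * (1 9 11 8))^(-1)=(1 5 2 10 12 3 14 16 8 11 9)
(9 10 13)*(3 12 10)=[0, 1, 2, 12, 4, 5, 6, 7, 8, 3, 13, 11, 10, 9]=(3 12 10 13 9)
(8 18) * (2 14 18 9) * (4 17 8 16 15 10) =(2 14 18 16 15 10 4 17 8 9) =[0, 1, 14, 3, 17, 5, 6, 7, 9, 2, 4, 11, 12, 13, 18, 10, 15, 8, 16]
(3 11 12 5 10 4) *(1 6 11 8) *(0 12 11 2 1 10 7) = [12, 6, 1, 8, 3, 7, 2, 0, 10, 9, 4, 11, 5] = (0 12 5 7)(1 6 2)(3 8 10 4)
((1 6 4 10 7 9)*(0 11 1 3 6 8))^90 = (0 1)(8 11)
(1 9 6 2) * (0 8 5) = [8, 9, 1, 3, 4, 0, 2, 7, 5, 6] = (0 8 5)(1 9 6 2)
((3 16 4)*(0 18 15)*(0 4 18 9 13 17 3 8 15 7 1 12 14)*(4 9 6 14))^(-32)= ((0 6 14)(1 12 4 8 15 9 13 17 3 16 18 7))^(-32)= (0 6 14)(1 15 3)(4 13 18)(7 8 17)(9 16 12)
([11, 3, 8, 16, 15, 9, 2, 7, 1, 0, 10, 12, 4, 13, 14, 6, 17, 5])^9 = [3, 4, 11, 15, 5, 8, 0, 7, 12, 1, 10, 16, 17, 13, 14, 9, 6, 2]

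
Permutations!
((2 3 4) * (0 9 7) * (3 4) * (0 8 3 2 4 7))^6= ((0 9)(2 7 8 3))^6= (9)(2 8)(3 7)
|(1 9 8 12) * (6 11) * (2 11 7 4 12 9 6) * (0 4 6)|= |(0 4 12 1)(2 11)(6 7)(8 9)|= 4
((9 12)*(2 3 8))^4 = ((2 3 8)(9 12))^4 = (12)(2 3 8)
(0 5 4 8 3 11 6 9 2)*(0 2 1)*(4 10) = (0 5 10 4 8 3 11 6 9 1) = [5, 0, 2, 11, 8, 10, 9, 7, 3, 1, 4, 6]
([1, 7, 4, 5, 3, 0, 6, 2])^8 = [1, 7, 4, 5, 3, 0, 6, 2]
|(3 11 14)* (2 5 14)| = |(2 5 14 3 11)| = 5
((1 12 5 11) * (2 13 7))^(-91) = (1 12 5 11)(2 7 13)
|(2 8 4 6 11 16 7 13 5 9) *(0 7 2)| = 30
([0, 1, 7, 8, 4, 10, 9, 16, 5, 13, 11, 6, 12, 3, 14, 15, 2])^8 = [0, 1, 16, 3, 4, 5, 6, 2, 8, 9, 10, 11, 12, 13, 14, 15, 7]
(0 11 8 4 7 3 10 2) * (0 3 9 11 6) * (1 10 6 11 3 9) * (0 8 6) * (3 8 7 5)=(0 11 6 7 1 10 2 9 8 4 5 3)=[11, 10, 9, 0, 5, 3, 7, 1, 4, 8, 2, 6]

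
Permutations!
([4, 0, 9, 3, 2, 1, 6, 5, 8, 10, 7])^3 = (0 9 5 4 10 1 2 7)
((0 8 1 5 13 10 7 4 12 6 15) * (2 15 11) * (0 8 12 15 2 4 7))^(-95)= ((0 12 6 11 4 15 8 1 5 13 10))^(-95)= (0 4 5 12 15 13 6 8 10 11 1)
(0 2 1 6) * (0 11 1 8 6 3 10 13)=[2, 3, 8, 10, 4, 5, 11, 7, 6, 9, 13, 1, 12, 0]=(0 2 8 6 11 1 3 10 13)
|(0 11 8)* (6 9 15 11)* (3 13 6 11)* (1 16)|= |(0 11 8)(1 16)(3 13 6 9 15)|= 30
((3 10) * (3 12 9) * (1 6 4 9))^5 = (1 10 9 6 12 3 4)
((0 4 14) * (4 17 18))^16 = (0 17 18 4 14)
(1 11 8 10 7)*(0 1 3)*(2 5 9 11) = (0 1 2 5 9 11 8 10 7 3) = [1, 2, 5, 0, 4, 9, 6, 3, 10, 11, 7, 8]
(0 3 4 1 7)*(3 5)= (0 5 3 4 1 7)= [5, 7, 2, 4, 1, 3, 6, 0]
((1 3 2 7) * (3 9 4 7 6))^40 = (9)(2 6 3)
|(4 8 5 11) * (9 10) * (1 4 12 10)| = 8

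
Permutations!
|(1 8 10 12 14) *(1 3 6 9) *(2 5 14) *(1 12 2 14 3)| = 10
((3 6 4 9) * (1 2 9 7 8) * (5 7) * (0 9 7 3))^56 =((0 9)(1 2 7 8)(3 6 4 5))^56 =(9)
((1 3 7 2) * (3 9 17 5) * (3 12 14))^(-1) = ((1 9 17 5 12 14 3 7 2))^(-1) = (1 2 7 3 14 12 5 17 9)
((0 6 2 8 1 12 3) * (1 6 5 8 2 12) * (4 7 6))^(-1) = ((0 5 8 4 7 6 12 3))^(-1) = (0 3 12 6 7 4 8 5)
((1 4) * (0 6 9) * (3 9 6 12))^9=((0 12 3 9)(1 4))^9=(0 12 3 9)(1 4)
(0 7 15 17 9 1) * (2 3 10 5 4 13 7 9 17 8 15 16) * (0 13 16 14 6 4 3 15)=(17)(0 9 1 13 7 14 6 4 16 2 15 8)(3 10 5)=[9, 13, 15, 10, 16, 3, 4, 14, 0, 1, 5, 11, 12, 7, 6, 8, 2, 17]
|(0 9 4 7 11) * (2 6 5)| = |(0 9 4 7 11)(2 6 5)| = 15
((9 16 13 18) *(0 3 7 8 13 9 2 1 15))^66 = (0 8 2)(1 3 13)(7 18 15)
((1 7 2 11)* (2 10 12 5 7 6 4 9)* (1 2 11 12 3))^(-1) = ((1 6 4 9 11 2 12 5 7 10 3))^(-1) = (1 3 10 7 5 12 2 11 9 4 6)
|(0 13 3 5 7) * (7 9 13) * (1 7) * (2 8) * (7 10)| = |(0 1 10 7)(2 8)(3 5 9 13)| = 4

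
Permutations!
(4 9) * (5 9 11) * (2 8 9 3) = [0, 1, 8, 2, 11, 3, 6, 7, 9, 4, 10, 5] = (2 8 9 4 11 5 3)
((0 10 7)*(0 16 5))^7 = (0 7 5 10 16)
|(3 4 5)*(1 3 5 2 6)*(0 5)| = |(0 5)(1 3 4 2 6)| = 10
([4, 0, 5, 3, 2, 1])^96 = (0 4 2 5 1)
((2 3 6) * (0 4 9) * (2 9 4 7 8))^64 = ((0 7 8 2 3 6 9))^64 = (0 7 8 2 3 6 9)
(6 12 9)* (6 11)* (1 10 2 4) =(1 10 2 4)(6 12 9 11) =[0, 10, 4, 3, 1, 5, 12, 7, 8, 11, 2, 6, 9]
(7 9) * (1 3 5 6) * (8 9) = (1 3 5 6)(7 8 9) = [0, 3, 2, 5, 4, 6, 1, 8, 9, 7]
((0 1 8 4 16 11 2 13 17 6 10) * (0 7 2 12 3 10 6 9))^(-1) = ((0 1 8 4 16 11 12 3 10 7 2 13 17 9))^(-1) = (0 9 17 13 2 7 10 3 12 11 16 4 8 1)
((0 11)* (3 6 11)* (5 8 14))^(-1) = ((0 3 6 11)(5 8 14))^(-1) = (0 11 6 3)(5 14 8)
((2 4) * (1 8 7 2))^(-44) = ((1 8 7 2 4))^(-44) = (1 8 7 2 4)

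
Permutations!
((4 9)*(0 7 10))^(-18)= ((0 7 10)(4 9))^(-18)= (10)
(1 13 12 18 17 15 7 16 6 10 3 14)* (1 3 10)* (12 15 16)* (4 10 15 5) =(1 13 5 4 10 15 7 12 18 17 16 6)(3 14) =[0, 13, 2, 14, 10, 4, 1, 12, 8, 9, 15, 11, 18, 5, 3, 7, 6, 16, 17]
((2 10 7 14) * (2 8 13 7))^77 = (2 10)(7 14 8 13)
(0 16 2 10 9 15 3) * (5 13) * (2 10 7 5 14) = (0 16 10 9 15 3)(2 7 5 13 14) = [16, 1, 7, 0, 4, 13, 6, 5, 8, 15, 9, 11, 12, 14, 2, 3, 10]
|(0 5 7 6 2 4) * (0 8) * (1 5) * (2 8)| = 6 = |(0 1 5 7 6 8)(2 4)|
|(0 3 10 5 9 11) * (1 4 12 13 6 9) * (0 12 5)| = 15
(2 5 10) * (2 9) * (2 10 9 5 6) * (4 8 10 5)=(2 6)(4 8 10)(5 9)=[0, 1, 6, 3, 8, 9, 2, 7, 10, 5, 4]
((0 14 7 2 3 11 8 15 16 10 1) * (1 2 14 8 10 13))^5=((0 8 15 16 13 1)(2 3 11 10)(7 14))^5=(0 1 13 16 15 8)(2 3 11 10)(7 14)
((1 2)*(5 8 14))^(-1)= ((1 2)(5 8 14))^(-1)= (1 2)(5 14 8)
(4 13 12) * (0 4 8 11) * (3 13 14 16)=(0 4 14 16 3 13 12 8 11)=[4, 1, 2, 13, 14, 5, 6, 7, 11, 9, 10, 0, 8, 12, 16, 15, 3]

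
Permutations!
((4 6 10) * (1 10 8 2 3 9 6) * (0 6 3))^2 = (0 8)(1 4 10)(2 6) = ((0 6 8 2)(1 10 4)(3 9))^2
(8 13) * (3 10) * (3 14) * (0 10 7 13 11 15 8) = (0 10 14 3 7 13)(8 11 15) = [10, 1, 2, 7, 4, 5, 6, 13, 11, 9, 14, 15, 12, 0, 3, 8]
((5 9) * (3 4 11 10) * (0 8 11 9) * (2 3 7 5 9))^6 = (11)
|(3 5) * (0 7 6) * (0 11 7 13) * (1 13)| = |(0 1 13)(3 5)(6 11 7)| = 6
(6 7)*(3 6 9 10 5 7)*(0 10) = (0 10 5 7 9)(3 6) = [10, 1, 2, 6, 4, 7, 3, 9, 8, 0, 5]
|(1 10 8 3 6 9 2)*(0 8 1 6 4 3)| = 6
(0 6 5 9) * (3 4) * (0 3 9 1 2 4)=(0 6 5 1 2 4 9 3)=[6, 2, 4, 0, 9, 1, 5, 7, 8, 3]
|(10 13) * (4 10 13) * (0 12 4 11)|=|(13)(0 12 4 10 11)|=5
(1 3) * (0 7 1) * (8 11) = [7, 3, 2, 0, 4, 5, 6, 1, 11, 9, 10, 8] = (0 7 1 3)(8 11)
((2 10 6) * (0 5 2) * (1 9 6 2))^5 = (2 10) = ((0 5 1 9 6)(2 10))^5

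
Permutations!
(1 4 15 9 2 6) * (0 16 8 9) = (0 16 8 9 2 6 1 4 15) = [16, 4, 6, 3, 15, 5, 1, 7, 9, 2, 10, 11, 12, 13, 14, 0, 8]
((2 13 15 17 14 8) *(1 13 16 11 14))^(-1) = (1 17 15 13)(2 8 14 11 16)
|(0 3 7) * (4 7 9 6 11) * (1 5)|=|(0 3 9 6 11 4 7)(1 5)|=14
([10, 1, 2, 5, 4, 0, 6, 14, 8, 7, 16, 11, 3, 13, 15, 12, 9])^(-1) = (0 5 3 12 15 14 7 9 16 10)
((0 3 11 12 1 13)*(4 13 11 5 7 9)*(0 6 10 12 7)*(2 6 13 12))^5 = ((13)(0 3 5)(1 11 7 9 4 12)(2 6 10))^5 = (13)(0 5 3)(1 12 4 9 7 11)(2 10 6)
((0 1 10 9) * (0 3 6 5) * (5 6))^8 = ((0 1 10 9 3 5))^8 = (0 10 3)(1 9 5)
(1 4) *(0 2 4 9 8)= (0 2 4 1 9 8)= [2, 9, 4, 3, 1, 5, 6, 7, 0, 8]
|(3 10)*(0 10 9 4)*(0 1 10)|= |(1 10 3 9 4)|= 5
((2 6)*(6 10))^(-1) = ((2 10 6))^(-1) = (2 6 10)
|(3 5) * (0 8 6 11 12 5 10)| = 8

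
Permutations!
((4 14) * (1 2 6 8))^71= ((1 2 6 8)(4 14))^71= (1 8 6 2)(4 14)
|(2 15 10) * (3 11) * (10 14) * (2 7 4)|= 6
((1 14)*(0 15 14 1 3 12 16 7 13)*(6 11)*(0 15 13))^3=(0 14 16 13 3 7 15 12)(6 11)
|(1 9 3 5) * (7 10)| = |(1 9 3 5)(7 10)| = 4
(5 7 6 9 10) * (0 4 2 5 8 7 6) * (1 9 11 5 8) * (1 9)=(0 4 2 8 7)(5 6 11)(9 10)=[4, 1, 8, 3, 2, 6, 11, 0, 7, 10, 9, 5]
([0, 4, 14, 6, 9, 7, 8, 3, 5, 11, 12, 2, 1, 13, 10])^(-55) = [0, 4, 14, 3, 9, 5, 6, 7, 8, 11, 12, 2, 1, 13, 10]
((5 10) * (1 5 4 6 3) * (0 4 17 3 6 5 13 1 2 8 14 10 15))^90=((0 4 5 15)(1 13)(2 8 14 10 17 3))^90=(17)(0 5)(4 15)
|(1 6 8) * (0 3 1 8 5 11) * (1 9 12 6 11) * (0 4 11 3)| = |(1 3 9 12 6 5)(4 11)| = 6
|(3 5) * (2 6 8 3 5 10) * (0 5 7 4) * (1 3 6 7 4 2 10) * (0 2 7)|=|(10)(0 5 4 2)(1 3)(6 8)|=4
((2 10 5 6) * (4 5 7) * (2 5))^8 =(10)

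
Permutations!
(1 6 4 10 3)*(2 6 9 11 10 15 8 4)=[0, 9, 6, 1, 15, 5, 2, 7, 4, 11, 3, 10, 12, 13, 14, 8]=(1 9 11 10 3)(2 6)(4 15 8)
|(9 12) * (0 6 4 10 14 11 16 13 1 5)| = |(0 6 4 10 14 11 16 13 1 5)(9 12)| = 10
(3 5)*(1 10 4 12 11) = (1 10 4 12 11)(3 5) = [0, 10, 2, 5, 12, 3, 6, 7, 8, 9, 4, 1, 11]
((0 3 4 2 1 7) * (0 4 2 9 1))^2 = ((0 3 2)(1 7 4 9))^2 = (0 2 3)(1 4)(7 9)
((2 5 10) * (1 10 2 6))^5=(1 6 10)(2 5)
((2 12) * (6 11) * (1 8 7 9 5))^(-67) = ((1 8 7 9 5)(2 12)(6 11))^(-67) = (1 9 8 5 7)(2 12)(6 11)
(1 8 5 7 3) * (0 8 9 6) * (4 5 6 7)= (0 8 6)(1 9 7 3)(4 5)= [8, 9, 2, 1, 5, 4, 0, 3, 6, 7]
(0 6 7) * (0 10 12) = (0 6 7 10 12) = [6, 1, 2, 3, 4, 5, 7, 10, 8, 9, 12, 11, 0]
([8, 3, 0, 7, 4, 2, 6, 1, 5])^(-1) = (0 2 5 8)(1 7 3)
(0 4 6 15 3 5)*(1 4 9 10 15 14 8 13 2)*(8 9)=(0 8 13 2 1 4 6 14 9 10 15 3 5)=[8, 4, 1, 5, 6, 0, 14, 7, 13, 10, 15, 11, 12, 2, 9, 3]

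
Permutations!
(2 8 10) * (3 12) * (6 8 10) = (2 10)(3 12)(6 8) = [0, 1, 10, 12, 4, 5, 8, 7, 6, 9, 2, 11, 3]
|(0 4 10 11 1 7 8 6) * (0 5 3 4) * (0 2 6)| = 11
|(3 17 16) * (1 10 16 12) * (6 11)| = |(1 10 16 3 17 12)(6 11)| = 6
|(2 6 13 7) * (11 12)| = 4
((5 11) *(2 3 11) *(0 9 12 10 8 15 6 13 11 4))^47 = ((0 9 12 10 8 15 6 13 11 5 2 3 4))^47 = (0 11 10 3 6 9 5 8 4 13 12 2 15)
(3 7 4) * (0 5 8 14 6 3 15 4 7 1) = (0 5 8 14 6 3 1)(4 15) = [5, 0, 2, 1, 15, 8, 3, 7, 14, 9, 10, 11, 12, 13, 6, 4]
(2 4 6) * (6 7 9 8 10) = (2 4 7 9 8 10 6) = [0, 1, 4, 3, 7, 5, 2, 9, 10, 8, 6]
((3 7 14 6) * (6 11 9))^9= ((3 7 14 11 9 6))^9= (3 11)(6 14)(7 9)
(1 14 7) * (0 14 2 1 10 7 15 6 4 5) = (0 14 15 6 4 5)(1 2)(7 10) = [14, 2, 1, 3, 5, 0, 4, 10, 8, 9, 7, 11, 12, 13, 15, 6]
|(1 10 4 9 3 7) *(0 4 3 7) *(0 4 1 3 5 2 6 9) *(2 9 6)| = 8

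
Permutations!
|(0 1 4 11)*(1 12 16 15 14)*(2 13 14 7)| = 11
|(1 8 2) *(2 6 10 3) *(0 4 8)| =8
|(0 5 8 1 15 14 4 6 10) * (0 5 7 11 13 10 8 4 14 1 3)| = 10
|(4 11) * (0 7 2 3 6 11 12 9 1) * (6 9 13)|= 30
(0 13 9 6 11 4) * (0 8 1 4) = [13, 4, 2, 3, 8, 5, 11, 7, 1, 6, 10, 0, 12, 9] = (0 13 9 6 11)(1 4 8)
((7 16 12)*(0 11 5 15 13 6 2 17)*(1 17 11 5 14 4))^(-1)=((0 5 15 13 6 2 11 14 4 1 17)(7 16 12))^(-1)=(0 17 1 4 14 11 2 6 13 15 5)(7 12 16)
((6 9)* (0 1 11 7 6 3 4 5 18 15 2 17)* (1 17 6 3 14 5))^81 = (0 17)(1 11 7 3 4)(2 5 6 18 9 15 14)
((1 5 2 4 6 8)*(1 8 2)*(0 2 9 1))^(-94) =((0 2 4 6 9 1 5))^(-94) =(0 9 2 1 4 5 6)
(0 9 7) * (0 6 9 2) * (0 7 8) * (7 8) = (0 2 8)(6 9 7) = [2, 1, 8, 3, 4, 5, 9, 6, 0, 7]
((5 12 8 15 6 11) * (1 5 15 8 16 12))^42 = ((1 5)(6 11 15)(12 16))^42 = (16)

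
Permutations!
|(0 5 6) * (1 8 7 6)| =|(0 5 1 8 7 6)| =6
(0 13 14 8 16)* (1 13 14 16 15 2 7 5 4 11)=[14, 13, 7, 3, 11, 4, 6, 5, 15, 9, 10, 1, 12, 16, 8, 2, 0]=(0 14 8 15 2 7 5 4 11 1 13 16)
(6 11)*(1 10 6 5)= (1 10 6 11 5)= [0, 10, 2, 3, 4, 1, 11, 7, 8, 9, 6, 5]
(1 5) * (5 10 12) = (1 10 12 5) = [0, 10, 2, 3, 4, 1, 6, 7, 8, 9, 12, 11, 5]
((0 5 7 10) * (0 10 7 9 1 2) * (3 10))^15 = ((0 5 9 1 2)(3 10))^15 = (3 10)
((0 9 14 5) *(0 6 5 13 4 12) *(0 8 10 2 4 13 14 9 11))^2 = (14)(2 12 10 4 8)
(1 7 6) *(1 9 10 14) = (1 7 6 9 10 14) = [0, 7, 2, 3, 4, 5, 9, 6, 8, 10, 14, 11, 12, 13, 1]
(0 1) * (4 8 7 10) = (0 1)(4 8 7 10) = [1, 0, 2, 3, 8, 5, 6, 10, 7, 9, 4]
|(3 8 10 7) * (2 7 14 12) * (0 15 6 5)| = |(0 15 6 5)(2 7 3 8 10 14 12)| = 28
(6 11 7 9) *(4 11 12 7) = (4 11)(6 12 7 9) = [0, 1, 2, 3, 11, 5, 12, 9, 8, 6, 10, 4, 7]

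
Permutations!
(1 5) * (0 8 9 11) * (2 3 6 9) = (0 8 2 3 6 9 11)(1 5) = [8, 5, 3, 6, 4, 1, 9, 7, 2, 11, 10, 0]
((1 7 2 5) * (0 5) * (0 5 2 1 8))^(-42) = (0 5)(2 8)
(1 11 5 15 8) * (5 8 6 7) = (1 11 8)(5 15 6 7) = [0, 11, 2, 3, 4, 15, 7, 5, 1, 9, 10, 8, 12, 13, 14, 6]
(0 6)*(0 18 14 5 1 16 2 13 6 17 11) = (0 17 11)(1 16 2 13 6 18 14 5) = [17, 16, 13, 3, 4, 1, 18, 7, 8, 9, 10, 0, 12, 6, 5, 15, 2, 11, 14]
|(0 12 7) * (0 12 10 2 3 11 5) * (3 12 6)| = |(0 10 2 12 7 6 3 11 5)| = 9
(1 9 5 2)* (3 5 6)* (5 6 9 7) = (9)(1 7 5 2)(3 6) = [0, 7, 1, 6, 4, 2, 3, 5, 8, 9]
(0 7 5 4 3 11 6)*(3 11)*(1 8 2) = (0 7 5 4 11 6)(1 8 2) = [7, 8, 1, 3, 11, 4, 0, 5, 2, 9, 10, 6]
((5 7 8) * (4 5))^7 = ((4 5 7 8))^7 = (4 8 7 5)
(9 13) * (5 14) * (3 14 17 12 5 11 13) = (3 14 11 13 9)(5 17 12) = [0, 1, 2, 14, 4, 17, 6, 7, 8, 3, 10, 13, 5, 9, 11, 15, 16, 12]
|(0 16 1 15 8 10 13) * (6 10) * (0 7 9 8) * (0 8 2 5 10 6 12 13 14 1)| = |(0 16)(1 15 8 12 13 7 9 2 5 10 14)| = 22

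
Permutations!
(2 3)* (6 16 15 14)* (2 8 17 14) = [0, 1, 3, 8, 4, 5, 16, 7, 17, 9, 10, 11, 12, 13, 6, 2, 15, 14] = (2 3 8 17 14 6 16 15)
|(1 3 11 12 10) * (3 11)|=|(1 11 12 10)|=4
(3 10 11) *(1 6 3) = [0, 6, 2, 10, 4, 5, 3, 7, 8, 9, 11, 1] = (1 6 3 10 11)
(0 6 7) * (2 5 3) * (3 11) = (0 6 7)(2 5 11 3) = [6, 1, 5, 2, 4, 11, 7, 0, 8, 9, 10, 3]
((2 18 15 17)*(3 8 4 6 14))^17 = (2 18 15 17)(3 4 14 8 6)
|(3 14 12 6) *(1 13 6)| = 6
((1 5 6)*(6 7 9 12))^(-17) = (1 5 7 9 12 6)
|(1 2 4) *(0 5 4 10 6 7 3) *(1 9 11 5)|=|(0 1 2 10 6 7 3)(4 9 11 5)|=28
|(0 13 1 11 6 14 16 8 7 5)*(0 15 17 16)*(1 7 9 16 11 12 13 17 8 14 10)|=|(0 17 11 6 10 1 12 13 7 5 15 8 9 16 14)|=15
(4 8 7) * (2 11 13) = (2 11 13)(4 8 7) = [0, 1, 11, 3, 8, 5, 6, 4, 7, 9, 10, 13, 12, 2]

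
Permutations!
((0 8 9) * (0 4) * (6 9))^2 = (0 6 4 8 9)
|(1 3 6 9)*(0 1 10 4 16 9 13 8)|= 12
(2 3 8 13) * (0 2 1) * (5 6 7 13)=(0 2 3 8 5 6 7 13 1)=[2, 0, 3, 8, 4, 6, 7, 13, 5, 9, 10, 11, 12, 1]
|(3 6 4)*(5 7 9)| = |(3 6 4)(5 7 9)| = 3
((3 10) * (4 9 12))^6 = ((3 10)(4 9 12))^6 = (12)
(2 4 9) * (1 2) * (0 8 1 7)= [8, 2, 4, 3, 9, 5, 6, 0, 1, 7]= (0 8 1 2 4 9 7)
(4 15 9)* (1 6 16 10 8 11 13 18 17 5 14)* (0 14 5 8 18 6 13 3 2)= (0 14 1 13 6 16 10 18 17 8 11 3 2)(4 15 9)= [14, 13, 0, 2, 15, 5, 16, 7, 11, 4, 18, 3, 12, 6, 1, 9, 10, 8, 17]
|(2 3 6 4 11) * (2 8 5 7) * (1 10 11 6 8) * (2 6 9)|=24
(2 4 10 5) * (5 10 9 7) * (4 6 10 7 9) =(2 6 10 7 5) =[0, 1, 6, 3, 4, 2, 10, 5, 8, 9, 7]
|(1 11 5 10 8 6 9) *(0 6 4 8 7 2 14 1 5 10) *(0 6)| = |(1 11 10 7 2 14)(4 8)(5 6 9)| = 6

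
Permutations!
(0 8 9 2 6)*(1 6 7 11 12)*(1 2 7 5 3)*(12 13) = (0 8 9 7 11 13 12 2 5 3 1 6) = [8, 6, 5, 1, 4, 3, 0, 11, 9, 7, 10, 13, 2, 12]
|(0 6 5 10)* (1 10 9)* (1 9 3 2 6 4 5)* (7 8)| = 8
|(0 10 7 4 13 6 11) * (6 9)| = 8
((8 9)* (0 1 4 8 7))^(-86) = ((0 1 4 8 9 7))^(-86) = (0 9 4)(1 7 8)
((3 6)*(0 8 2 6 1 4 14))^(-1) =(0 14 4 1 3 6 2 8)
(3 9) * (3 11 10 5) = (3 9 11 10 5) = [0, 1, 2, 9, 4, 3, 6, 7, 8, 11, 5, 10]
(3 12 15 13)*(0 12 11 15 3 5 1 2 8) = [12, 2, 8, 11, 4, 1, 6, 7, 0, 9, 10, 15, 3, 5, 14, 13] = (0 12 3 11 15 13 5 1 2 8)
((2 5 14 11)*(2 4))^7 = (2 14 4 5 11)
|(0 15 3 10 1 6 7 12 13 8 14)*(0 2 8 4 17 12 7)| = |(0 15 3 10 1 6)(2 8 14)(4 17 12 13)| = 12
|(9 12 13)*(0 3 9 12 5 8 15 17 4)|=8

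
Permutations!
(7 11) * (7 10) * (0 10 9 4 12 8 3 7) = (0 10)(3 7 11 9 4 12 8) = [10, 1, 2, 7, 12, 5, 6, 11, 3, 4, 0, 9, 8]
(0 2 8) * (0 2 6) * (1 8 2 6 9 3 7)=(0 9 3 7 1 8 6)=[9, 8, 2, 7, 4, 5, 0, 1, 6, 3]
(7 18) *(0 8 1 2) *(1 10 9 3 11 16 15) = [8, 2, 0, 11, 4, 5, 6, 18, 10, 3, 9, 16, 12, 13, 14, 1, 15, 17, 7] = (0 8 10 9 3 11 16 15 1 2)(7 18)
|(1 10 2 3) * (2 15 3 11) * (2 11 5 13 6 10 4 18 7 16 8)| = |(1 4 18 7 16 8 2 5 13 6 10 15 3)| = 13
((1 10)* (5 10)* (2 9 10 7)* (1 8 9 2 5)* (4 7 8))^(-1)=((4 7 5 8 9 10))^(-1)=(4 10 9 8 5 7)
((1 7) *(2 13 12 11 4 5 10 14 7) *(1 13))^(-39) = (1 2)(4 5 10 14 7 13 12 11)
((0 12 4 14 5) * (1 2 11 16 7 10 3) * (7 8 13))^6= (0 12 4 14 5)(1 7 16)(2 10 8)(3 13 11)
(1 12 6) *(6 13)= (1 12 13 6)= [0, 12, 2, 3, 4, 5, 1, 7, 8, 9, 10, 11, 13, 6]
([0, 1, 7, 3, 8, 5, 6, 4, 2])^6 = (2 4)(7 8)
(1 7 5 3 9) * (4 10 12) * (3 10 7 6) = (1 6 3 9)(4 7 5 10 12) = [0, 6, 2, 9, 7, 10, 3, 5, 8, 1, 12, 11, 4]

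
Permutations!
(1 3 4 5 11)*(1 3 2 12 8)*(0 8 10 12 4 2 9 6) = (0 8 1 9 6)(2 4 5 11 3)(10 12) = [8, 9, 4, 2, 5, 11, 0, 7, 1, 6, 12, 3, 10]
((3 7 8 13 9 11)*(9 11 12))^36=((3 7 8 13 11)(9 12))^36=(3 7 8 13 11)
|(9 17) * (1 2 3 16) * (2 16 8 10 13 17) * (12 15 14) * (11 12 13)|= |(1 16)(2 3 8 10 11 12 15 14 13 17 9)|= 22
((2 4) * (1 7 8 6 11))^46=((1 7 8 6 11)(2 4))^46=(1 7 8 6 11)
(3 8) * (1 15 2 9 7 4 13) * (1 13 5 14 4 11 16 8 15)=(2 9 7 11 16 8 3 15)(4 5 14)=[0, 1, 9, 15, 5, 14, 6, 11, 3, 7, 10, 16, 12, 13, 4, 2, 8]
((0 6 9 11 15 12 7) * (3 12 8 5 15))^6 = (15)(0 7 12 3 11 9 6)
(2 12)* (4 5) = (2 12)(4 5) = [0, 1, 12, 3, 5, 4, 6, 7, 8, 9, 10, 11, 2]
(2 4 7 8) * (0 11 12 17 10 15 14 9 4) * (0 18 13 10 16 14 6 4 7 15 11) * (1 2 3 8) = (1 2 18 13 10 11 12 17 16 14 9 7)(3 8)(4 15 6) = [0, 2, 18, 8, 15, 5, 4, 1, 3, 7, 11, 12, 17, 10, 9, 6, 14, 16, 13]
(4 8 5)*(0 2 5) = (0 2 5 4 8) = [2, 1, 5, 3, 8, 4, 6, 7, 0]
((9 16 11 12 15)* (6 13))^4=(9 15 12 11 16)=((6 13)(9 16 11 12 15))^4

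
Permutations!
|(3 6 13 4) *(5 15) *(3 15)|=6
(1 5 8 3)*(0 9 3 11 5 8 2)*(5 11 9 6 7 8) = (11)(0 6 7 8 9 3 1 5 2) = [6, 5, 0, 1, 4, 2, 7, 8, 9, 3, 10, 11]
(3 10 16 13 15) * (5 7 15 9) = [0, 1, 2, 10, 4, 7, 6, 15, 8, 5, 16, 11, 12, 9, 14, 3, 13] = (3 10 16 13 9 5 7 15)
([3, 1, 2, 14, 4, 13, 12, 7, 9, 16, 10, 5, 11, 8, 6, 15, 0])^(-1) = (0 16 9 8 13 5 11 12 6 14 3)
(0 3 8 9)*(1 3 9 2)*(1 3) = (0 9)(2 3 8) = [9, 1, 3, 8, 4, 5, 6, 7, 2, 0]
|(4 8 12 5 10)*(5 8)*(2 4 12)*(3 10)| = 7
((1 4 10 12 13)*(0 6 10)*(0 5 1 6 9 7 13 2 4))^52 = ((0 9 7 13 6 10 12 2 4 5 1))^52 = (0 4 10 7 1 2 6 9 5 12 13)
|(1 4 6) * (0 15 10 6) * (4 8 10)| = |(0 15 4)(1 8 10 6)| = 12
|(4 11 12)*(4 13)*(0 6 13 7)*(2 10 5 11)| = |(0 6 13 4 2 10 5 11 12 7)| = 10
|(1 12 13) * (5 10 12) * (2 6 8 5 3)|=9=|(1 3 2 6 8 5 10 12 13)|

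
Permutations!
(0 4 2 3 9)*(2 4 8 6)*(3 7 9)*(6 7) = [8, 1, 6, 3, 4, 5, 2, 9, 7, 0] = (0 8 7 9)(2 6)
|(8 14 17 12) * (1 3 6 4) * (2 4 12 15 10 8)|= |(1 3 6 12 2 4)(8 14 17 15 10)|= 30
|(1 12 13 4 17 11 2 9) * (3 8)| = |(1 12 13 4 17 11 2 9)(3 8)| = 8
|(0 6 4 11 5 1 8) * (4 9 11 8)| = 8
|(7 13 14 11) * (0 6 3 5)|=|(0 6 3 5)(7 13 14 11)|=4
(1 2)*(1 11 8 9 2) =(2 11 8 9) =[0, 1, 11, 3, 4, 5, 6, 7, 9, 2, 10, 8]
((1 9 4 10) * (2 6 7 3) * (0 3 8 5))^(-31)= (0 7 3 8 2 5 6)(1 9 4 10)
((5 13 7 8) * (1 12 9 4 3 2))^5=(1 2 3 4 9 12)(5 13 7 8)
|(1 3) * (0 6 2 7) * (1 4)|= 12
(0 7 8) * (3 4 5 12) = (0 7 8)(3 4 5 12) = [7, 1, 2, 4, 5, 12, 6, 8, 0, 9, 10, 11, 3]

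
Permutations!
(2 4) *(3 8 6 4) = (2 3 8 6 4) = [0, 1, 3, 8, 2, 5, 4, 7, 6]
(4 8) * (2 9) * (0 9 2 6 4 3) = (0 9 6 4 8 3) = [9, 1, 2, 0, 8, 5, 4, 7, 3, 6]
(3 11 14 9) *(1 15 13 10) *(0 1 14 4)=(0 1 15 13 10 14 9 3 11 4)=[1, 15, 2, 11, 0, 5, 6, 7, 8, 3, 14, 4, 12, 10, 9, 13]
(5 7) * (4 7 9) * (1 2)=(1 2)(4 7 5 9)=[0, 2, 1, 3, 7, 9, 6, 5, 8, 4]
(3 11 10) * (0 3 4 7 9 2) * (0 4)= (0 3 11 10)(2 4 7 9)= [3, 1, 4, 11, 7, 5, 6, 9, 8, 2, 0, 10]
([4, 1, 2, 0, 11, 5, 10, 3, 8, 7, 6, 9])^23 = [3, 1, 2, 7, 0, 5, 10, 9, 8, 11, 6, 4]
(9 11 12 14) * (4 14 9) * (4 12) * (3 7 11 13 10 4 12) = [0, 1, 2, 7, 14, 5, 6, 11, 8, 13, 4, 12, 9, 10, 3] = (3 7 11 12 9 13 10 4 14)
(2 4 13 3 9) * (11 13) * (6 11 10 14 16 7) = (2 4 10 14 16 7 6 11 13 3 9) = [0, 1, 4, 9, 10, 5, 11, 6, 8, 2, 14, 13, 12, 3, 16, 15, 7]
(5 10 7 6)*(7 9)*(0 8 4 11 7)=(0 8 4 11 7 6 5 10 9)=[8, 1, 2, 3, 11, 10, 5, 6, 4, 0, 9, 7]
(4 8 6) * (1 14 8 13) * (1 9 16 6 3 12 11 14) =(3 12 11 14 8)(4 13 9 16 6) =[0, 1, 2, 12, 13, 5, 4, 7, 3, 16, 10, 14, 11, 9, 8, 15, 6]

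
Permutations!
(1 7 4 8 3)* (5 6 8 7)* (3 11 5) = (1 3)(4 7)(5 6 8 11) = [0, 3, 2, 1, 7, 6, 8, 4, 11, 9, 10, 5]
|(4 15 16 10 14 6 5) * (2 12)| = |(2 12)(4 15 16 10 14 6 5)| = 14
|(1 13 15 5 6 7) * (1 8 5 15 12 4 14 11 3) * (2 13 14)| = |(15)(1 14 11 3)(2 13 12 4)(5 6 7 8)| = 4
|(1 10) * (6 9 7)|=|(1 10)(6 9 7)|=6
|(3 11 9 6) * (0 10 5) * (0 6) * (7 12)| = |(0 10 5 6 3 11 9)(7 12)| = 14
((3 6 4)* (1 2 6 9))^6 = (9)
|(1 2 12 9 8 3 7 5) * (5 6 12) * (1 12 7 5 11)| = |(1 2 11)(3 5 12 9 8)(6 7)| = 30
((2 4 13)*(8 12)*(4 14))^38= (2 4)(13 14)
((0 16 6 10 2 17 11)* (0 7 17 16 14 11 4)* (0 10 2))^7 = ((0 14 11 7 17 4 10)(2 16 6))^7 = (17)(2 16 6)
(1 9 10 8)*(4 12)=(1 9 10 8)(4 12)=[0, 9, 2, 3, 12, 5, 6, 7, 1, 10, 8, 11, 4]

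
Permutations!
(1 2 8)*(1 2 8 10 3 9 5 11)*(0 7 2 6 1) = [7, 8, 10, 9, 4, 11, 1, 2, 6, 5, 3, 0] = (0 7 2 10 3 9 5 11)(1 8 6)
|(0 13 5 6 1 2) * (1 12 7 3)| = 9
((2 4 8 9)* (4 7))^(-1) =(2 9 8 4 7)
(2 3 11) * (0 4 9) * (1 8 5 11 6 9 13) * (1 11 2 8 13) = [4, 13, 3, 6, 1, 2, 9, 7, 5, 0, 10, 8, 12, 11] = (0 4 1 13 11 8 5 2 3 6 9)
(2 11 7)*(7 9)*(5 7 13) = (2 11 9 13 5 7) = [0, 1, 11, 3, 4, 7, 6, 2, 8, 13, 10, 9, 12, 5]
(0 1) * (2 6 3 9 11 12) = (0 1)(2 6 3 9 11 12) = [1, 0, 6, 9, 4, 5, 3, 7, 8, 11, 10, 12, 2]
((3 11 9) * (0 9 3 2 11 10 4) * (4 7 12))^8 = (0 4 12 7 10 3 11 2 9)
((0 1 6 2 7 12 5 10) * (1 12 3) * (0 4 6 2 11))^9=((0 12 5 10 4 6 11)(1 2 7 3))^9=(0 5 4 11 12 10 6)(1 2 7 3)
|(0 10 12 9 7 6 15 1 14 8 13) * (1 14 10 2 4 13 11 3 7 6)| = 44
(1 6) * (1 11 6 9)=[0, 9, 2, 3, 4, 5, 11, 7, 8, 1, 10, 6]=(1 9)(6 11)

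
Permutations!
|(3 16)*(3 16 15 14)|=3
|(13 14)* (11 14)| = |(11 14 13)| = 3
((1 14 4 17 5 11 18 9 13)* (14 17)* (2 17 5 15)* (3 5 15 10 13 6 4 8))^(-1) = (1 13 10 17 2 15)(3 8 14 4 6 9 18 11 5)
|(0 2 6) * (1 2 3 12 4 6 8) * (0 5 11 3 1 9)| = |(0 1 2 8 9)(3 12 4 6 5 11)| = 30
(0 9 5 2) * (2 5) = (0 9 2) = [9, 1, 0, 3, 4, 5, 6, 7, 8, 2]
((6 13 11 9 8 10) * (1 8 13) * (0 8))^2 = (0 10 1 8 6)(9 11 13)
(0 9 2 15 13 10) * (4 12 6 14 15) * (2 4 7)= (0 9 4 12 6 14 15 13 10)(2 7)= [9, 1, 7, 3, 12, 5, 14, 2, 8, 4, 0, 11, 6, 10, 15, 13]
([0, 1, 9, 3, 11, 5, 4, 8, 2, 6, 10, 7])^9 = (2 6 11 8 9 4 7)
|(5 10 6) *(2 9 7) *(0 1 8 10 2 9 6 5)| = 14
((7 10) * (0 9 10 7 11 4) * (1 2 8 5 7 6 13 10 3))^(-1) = (0 4 11 10 13 6 7 5 8 2 1 3 9)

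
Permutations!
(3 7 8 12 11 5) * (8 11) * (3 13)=(3 7 11 5 13)(8 12)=[0, 1, 2, 7, 4, 13, 6, 11, 12, 9, 10, 5, 8, 3]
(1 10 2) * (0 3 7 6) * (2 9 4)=(0 3 7 6)(1 10 9 4 2)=[3, 10, 1, 7, 2, 5, 0, 6, 8, 4, 9]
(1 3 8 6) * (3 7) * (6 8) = (8)(1 7 3 6) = [0, 7, 2, 6, 4, 5, 1, 3, 8]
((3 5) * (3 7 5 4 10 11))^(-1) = (3 11 10 4)(5 7)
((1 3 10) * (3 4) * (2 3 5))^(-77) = (1 4 5 2 3 10)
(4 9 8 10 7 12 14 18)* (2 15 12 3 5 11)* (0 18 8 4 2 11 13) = (0 18 2 15 12 14 8 10 7 3 5 13)(4 9) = [18, 1, 15, 5, 9, 13, 6, 3, 10, 4, 7, 11, 14, 0, 8, 12, 16, 17, 2]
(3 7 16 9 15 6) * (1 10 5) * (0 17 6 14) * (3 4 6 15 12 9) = [17, 10, 2, 7, 6, 1, 4, 16, 8, 12, 5, 11, 9, 13, 0, 14, 3, 15] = (0 17 15 14)(1 10 5)(3 7 16)(4 6)(9 12)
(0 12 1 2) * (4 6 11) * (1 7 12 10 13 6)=(0 10 13 6 11 4 1 2)(7 12)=[10, 2, 0, 3, 1, 5, 11, 12, 8, 9, 13, 4, 7, 6]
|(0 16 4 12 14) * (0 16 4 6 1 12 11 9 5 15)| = 30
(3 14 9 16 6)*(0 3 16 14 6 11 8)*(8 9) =(0 3 6 16 11 9 14 8) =[3, 1, 2, 6, 4, 5, 16, 7, 0, 14, 10, 9, 12, 13, 8, 15, 11]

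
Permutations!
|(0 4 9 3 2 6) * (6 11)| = 7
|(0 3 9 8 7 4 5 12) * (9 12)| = 15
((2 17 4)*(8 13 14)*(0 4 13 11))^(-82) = (0 8 13 2)(4 11 14 17)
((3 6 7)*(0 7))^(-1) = ((0 7 3 6))^(-1) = (0 6 3 7)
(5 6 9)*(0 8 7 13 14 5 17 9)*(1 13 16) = (0 8 7 16 1 13 14 5 6)(9 17) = [8, 13, 2, 3, 4, 6, 0, 16, 7, 17, 10, 11, 12, 14, 5, 15, 1, 9]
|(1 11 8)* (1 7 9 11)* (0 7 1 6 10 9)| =|(0 7)(1 6 10 9 11 8)| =6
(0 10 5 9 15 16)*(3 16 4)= (0 10 5 9 15 4 3 16)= [10, 1, 2, 16, 3, 9, 6, 7, 8, 15, 5, 11, 12, 13, 14, 4, 0]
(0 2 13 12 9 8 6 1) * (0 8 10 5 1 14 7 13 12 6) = (0 2 12 9 10 5 1 8)(6 14 7 13) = [2, 8, 12, 3, 4, 1, 14, 13, 0, 10, 5, 11, 9, 6, 7]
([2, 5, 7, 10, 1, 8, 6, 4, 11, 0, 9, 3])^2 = [7, 8, 4, 9, 5, 11, 6, 1, 3, 2, 0, 10]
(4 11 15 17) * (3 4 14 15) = (3 4 11)(14 15 17) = [0, 1, 2, 4, 11, 5, 6, 7, 8, 9, 10, 3, 12, 13, 15, 17, 16, 14]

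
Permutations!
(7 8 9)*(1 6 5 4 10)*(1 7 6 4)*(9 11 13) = (1 4 10 7 8 11 13 9 6 5) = [0, 4, 2, 3, 10, 1, 5, 8, 11, 6, 7, 13, 12, 9]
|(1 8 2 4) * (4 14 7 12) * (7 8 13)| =15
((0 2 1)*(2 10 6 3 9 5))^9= (0 10 6 3 9 5 2 1)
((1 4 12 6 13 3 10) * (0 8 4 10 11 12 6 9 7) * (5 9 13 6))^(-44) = ((0 8 4 5 9 7)(1 10)(3 11 12 13))^(-44) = (13)(0 9 4)(5 8 7)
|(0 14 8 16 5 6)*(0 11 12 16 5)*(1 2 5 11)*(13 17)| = 12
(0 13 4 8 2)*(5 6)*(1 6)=[13, 6, 0, 3, 8, 1, 5, 7, 2, 9, 10, 11, 12, 4]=(0 13 4 8 2)(1 6 5)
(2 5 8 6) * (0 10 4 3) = (0 10 4 3)(2 5 8 6) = [10, 1, 5, 0, 3, 8, 2, 7, 6, 9, 4]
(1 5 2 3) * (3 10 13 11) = [0, 5, 10, 1, 4, 2, 6, 7, 8, 9, 13, 3, 12, 11] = (1 5 2 10 13 11 3)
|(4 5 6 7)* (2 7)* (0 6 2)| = |(0 6)(2 7 4 5)| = 4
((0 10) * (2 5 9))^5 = ((0 10)(2 5 9))^5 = (0 10)(2 9 5)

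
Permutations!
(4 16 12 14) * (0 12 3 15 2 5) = [12, 1, 5, 15, 16, 0, 6, 7, 8, 9, 10, 11, 14, 13, 4, 2, 3] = (0 12 14 4 16 3 15 2 5)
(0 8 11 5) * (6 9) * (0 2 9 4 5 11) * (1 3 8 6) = (11)(0 6 4 5 2 9 1 3 8) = [6, 3, 9, 8, 5, 2, 4, 7, 0, 1, 10, 11]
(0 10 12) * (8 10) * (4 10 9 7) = (0 8 9 7 4 10 12) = [8, 1, 2, 3, 10, 5, 6, 4, 9, 7, 12, 11, 0]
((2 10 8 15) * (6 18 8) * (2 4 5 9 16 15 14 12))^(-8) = ((2 10 6 18 8 14 12)(4 5 9 16 15))^(-8) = (2 12 14 8 18 6 10)(4 9 15 5 16)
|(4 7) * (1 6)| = |(1 6)(4 7)| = 2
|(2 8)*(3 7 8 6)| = 5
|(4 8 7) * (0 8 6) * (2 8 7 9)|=|(0 7 4 6)(2 8 9)|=12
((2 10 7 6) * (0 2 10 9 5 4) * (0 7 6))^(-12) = (10)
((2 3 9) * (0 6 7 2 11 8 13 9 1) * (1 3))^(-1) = ((0 6 7 2 1)(8 13 9 11))^(-1) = (0 1 2 7 6)(8 11 9 13)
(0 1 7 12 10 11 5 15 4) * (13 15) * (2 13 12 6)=(0 1 7 6 2 13 15 4)(5 12 10 11)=[1, 7, 13, 3, 0, 12, 2, 6, 8, 9, 11, 5, 10, 15, 14, 4]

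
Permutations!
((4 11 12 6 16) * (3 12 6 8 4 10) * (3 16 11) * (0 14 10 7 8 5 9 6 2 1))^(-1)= (0 1 2 11 6 9 5 12 3 4 8 7 16 10 14)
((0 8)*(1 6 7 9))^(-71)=(0 8)(1 6 7 9)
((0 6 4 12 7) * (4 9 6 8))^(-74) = ((0 8 4 12 7)(6 9))^(-74) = (0 8 4 12 7)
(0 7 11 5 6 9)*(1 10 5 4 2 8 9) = (0 7 11 4 2 8 9)(1 10 5 6) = [7, 10, 8, 3, 2, 6, 1, 11, 9, 0, 5, 4]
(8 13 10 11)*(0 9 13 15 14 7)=(0 9 13 10 11 8 15 14 7)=[9, 1, 2, 3, 4, 5, 6, 0, 15, 13, 11, 8, 12, 10, 7, 14]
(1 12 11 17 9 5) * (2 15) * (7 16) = (1 12 11 17 9 5)(2 15)(7 16) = [0, 12, 15, 3, 4, 1, 6, 16, 8, 5, 10, 17, 11, 13, 14, 2, 7, 9]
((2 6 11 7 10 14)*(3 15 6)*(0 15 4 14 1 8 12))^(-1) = (0 12 8 1 10 7 11 6 15)(2 14 4 3)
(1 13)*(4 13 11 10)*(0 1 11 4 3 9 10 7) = (0 1 4 13 11 7)(3 9 10) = [1, 4, 2, 9, 13, 5, 6, 0, 8, 10, 3, 7, 12, 11]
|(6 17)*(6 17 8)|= 2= |(17)(6 8)|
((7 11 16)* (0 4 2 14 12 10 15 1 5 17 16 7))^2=(0 2 12 15 5 16 4 14 10 1 17)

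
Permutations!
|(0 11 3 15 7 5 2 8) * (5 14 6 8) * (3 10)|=18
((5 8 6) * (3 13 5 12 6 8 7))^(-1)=((3 13 5 7)(6 12))^(-1)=(3 7 5 13)(6 12)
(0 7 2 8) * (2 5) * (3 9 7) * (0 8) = [3, 1, 0, 9, 4, 2, 6, 5, 8, 7] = (0 3 9 7 5 2)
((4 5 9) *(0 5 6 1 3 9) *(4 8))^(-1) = (0 5)(1 6 4 8 9 3)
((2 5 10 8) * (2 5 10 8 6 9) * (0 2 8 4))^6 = (0 5 9 10)(2 4 8 6)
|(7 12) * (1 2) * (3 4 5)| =6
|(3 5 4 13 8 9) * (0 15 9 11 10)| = 10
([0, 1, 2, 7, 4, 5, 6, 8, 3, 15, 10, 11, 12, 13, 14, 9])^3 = (9 15)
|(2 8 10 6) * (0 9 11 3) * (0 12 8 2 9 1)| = |(0 1)(3 12 8 10 6 9 11)| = 14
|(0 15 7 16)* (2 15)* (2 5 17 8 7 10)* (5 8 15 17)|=4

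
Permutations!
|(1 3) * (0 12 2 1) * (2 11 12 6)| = 10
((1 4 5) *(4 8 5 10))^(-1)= ((1 8 5)(4 10))^(-1)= (1 5 8)(4 10)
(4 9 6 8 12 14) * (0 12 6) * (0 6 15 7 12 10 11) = (0 10 11)(4 9 6 8 15 7 12 14) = [10, 1, 2, 3, 9, 5, 8, 12, 15, 6, 11, 0, 14, 13, 4, 7]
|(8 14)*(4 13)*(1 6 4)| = |(1 6 4 13)(8 14)| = 4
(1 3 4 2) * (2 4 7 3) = (1 2)(3 7) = [0, 2, 1, 7, 4, 5, 6, 3]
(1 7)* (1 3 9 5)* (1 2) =(1 7 3 9 5 2) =[0, 7, 1, 9, 4, 2, 6, 3, 8, 5]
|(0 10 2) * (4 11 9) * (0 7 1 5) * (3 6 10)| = 24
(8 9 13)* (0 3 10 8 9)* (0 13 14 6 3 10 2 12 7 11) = (0 10 8 13 9 14 6 3 2 12 7 11) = [10, 1, 12, 2, 4, 5, 3, 11, 13, 14, 8, 0, 7, 9, 6]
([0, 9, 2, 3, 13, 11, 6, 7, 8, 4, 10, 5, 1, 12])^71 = (1 9 4 13 12)(5 11)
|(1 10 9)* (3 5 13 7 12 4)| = 6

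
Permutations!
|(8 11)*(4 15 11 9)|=5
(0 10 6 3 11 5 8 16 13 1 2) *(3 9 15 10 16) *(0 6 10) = [16, 2, 6, 11, 4, 8, 9, 7, 3, 15, 10, 5, 12, 1, 14, 0, 13] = (0 16 13 1 2 6 9 15)(3 11 5 8)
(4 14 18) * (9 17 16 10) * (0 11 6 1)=[11, 0, 2, 3, 14, 5, 1, 7, 8, 17, 9, 6, 12, 13, 18, 15, 10, 16, 4]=(0 11 6 1)(4 14 18)(9 17 16 10)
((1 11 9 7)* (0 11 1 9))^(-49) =(0 11)(7 9)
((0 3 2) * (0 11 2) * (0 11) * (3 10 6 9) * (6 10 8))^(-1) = (0 2 11 3 9 6 8)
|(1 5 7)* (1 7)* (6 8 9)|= 6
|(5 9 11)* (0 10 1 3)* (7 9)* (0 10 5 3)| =8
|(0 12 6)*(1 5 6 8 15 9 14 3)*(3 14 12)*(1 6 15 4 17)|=24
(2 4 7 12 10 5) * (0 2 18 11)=[2, 1, 4, 3, 7, 18, 6, 12, 8, 9, 5, 0, 10, 13, 14, 15, 16, 17, 11]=(0 2 4 7 12 10 5 18 11)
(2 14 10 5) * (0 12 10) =(0 12 10 5 2 14) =[12, 1, 14, 3, 4, 2, 6, 7, 8, 9, 5, 11, 10, 13, 0]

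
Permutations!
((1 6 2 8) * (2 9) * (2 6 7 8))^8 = ((1 7 8)(6 9))^8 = (9)(1 8 7)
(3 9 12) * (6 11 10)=(3 9 12)(6 11 10)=[0, 1, 2, 9, 4, 5, 11, 7, 8, 12, 6, 10, 3]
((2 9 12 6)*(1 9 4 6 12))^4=(12)(2 4 6)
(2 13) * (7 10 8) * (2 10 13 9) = (2 9)(7 13 10 8) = [0, 1, 9, 3, 4, 5, 6, 13, 7, 2, 8, 11, 12, 10]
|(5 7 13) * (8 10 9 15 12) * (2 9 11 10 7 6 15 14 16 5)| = 22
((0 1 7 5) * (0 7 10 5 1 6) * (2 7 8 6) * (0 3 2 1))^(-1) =((0 1 10 5 8 6 3 2 7))^(-1) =(0 7 2 3 6 8 5 10 1)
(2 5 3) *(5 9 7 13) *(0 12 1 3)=(0 12 1 3 2 9 7 13 5)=[12, 3, 9, 2, 4, 0, 6, 13, 8, 7, 10, 11, 1, 5]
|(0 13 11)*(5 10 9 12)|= |(0 13 11)(5 10 9 12)|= 12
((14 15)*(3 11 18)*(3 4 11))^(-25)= (4 18 11)(14 15)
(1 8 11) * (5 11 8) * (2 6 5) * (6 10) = [0, 2, 10, 3, 4, 11, 5, 7, 8, 9, 6, 1] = (1 2 10 6 5 11)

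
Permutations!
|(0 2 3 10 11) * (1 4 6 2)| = |(0 1 4 6 2 3 10 11)| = 8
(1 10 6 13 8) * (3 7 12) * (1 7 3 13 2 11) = (1 10 6 2 11)(7 12 13 8) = [0, 10, 11, 3, 4, 5, 2, 12, 7, 9, 6, 1, 13, 8]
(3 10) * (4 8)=(3 10)(4 8)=[0, 1, 2, 10, 8, 5, 6, 7, 4, 9, 3]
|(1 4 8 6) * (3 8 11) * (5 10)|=|(1 4 11 3 8 6)(5 10)|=6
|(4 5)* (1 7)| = 2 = |(1 7)(4 5)|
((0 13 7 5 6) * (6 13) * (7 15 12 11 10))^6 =(5 7 10 11 12 15 13)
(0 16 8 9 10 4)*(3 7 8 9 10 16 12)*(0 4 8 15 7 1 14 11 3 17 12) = [0, 14, 2, 1, 4, 5, 6, 15, 10, 16, 8, 3, 17, 13, 11, 7, 9, 12] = (1 14 11 3)(7 15)(8 10)(9 16)(12 17)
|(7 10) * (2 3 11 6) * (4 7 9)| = |(2 3 11 6)(4 7 10 9)| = 4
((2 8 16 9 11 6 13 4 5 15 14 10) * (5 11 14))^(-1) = ((2 8 16 9 14 10)(4 11 6 13)(5 15))^(-1) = (2 10 14 9 16 8)(4 13 6 11)(5 15)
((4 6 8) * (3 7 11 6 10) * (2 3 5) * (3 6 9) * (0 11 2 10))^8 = ((0 11 9 3 7 2 6 8 4)(5 10))^8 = (0 4 8 6 2 7 3 9 11)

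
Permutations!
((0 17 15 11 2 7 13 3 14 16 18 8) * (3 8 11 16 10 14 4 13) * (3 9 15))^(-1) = ((0 17 3 4 13 8)(2 7 9 15 16 18 11)(10 14))^(-1) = (0 8 13 4 3 17)(2 11 18 16 15 9 7)(10 14)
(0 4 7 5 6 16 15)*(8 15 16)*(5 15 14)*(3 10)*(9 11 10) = (16)(0 4 7 15)(3 9 11 10)(5 6 8 14) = [4, 1, 2, 9, 7, 6, 8, 15, 14, 11, 3, 10, 12, 13, 5, 0, 16]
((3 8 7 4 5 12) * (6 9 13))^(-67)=(3 12 5 4 7 8)(6 13 9)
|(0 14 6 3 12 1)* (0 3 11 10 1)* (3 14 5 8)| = 5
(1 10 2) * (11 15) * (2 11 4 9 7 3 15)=[0, 10, 1, 15, 9, 5, 6, 3, 8, 7, 11, 2, 12, 13, 14, 4]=(1 10 11 2)(3 15 4 9 7)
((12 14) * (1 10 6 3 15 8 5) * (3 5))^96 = (15)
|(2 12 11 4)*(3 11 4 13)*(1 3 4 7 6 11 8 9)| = 28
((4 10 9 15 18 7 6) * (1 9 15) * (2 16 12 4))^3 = ((1 9)(2 16 12 4 10 15 18 7 6))^3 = (1 9)(2 4 18)(6 12 15)(7 16 10)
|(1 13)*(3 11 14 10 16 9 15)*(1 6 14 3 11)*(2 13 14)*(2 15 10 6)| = 6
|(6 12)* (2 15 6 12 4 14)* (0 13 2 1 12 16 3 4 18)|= |(0 13 2 15 6 18)(1 12 16 3 4 14)|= 6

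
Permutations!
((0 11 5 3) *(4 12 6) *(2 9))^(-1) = (0 3 5 11)(2 9)(4 6 12)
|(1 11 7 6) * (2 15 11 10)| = 7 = |(1 10 2 15 11 7 6)|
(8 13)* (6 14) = (6 14)(8 13) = [0, 1, 2, 3, 4, 5, 14, 7, 13, 9, 10, 11, 12, 8, 6]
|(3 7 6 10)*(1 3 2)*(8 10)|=|(1 3 7 6 8 10 2)|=7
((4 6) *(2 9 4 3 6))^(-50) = ((2 9 4)(3 6))^(-50) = (2 9 4)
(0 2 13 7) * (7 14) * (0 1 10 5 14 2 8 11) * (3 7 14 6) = (14)(0 8 11)(1 10 5 6 3 7)(2 13) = [8, 10, 13, 7, 4, 6, 3, 1, 11, 9, 5, 0, 12, 2, 14]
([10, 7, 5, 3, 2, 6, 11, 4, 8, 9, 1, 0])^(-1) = [11, 10, 4, 3, 7, 2, 5, 1, 8, 9, 0, 6]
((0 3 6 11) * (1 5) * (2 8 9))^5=((0 3 6 11)(1 5)(2 8 9))^5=(0 3 6 11)(1 5)(2 9 8)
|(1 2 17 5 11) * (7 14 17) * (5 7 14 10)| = |(1 2 14 17 7 10 5 11)| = 8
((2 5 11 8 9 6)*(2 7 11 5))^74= (6 9 8 11 7)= ((6 7 11 8 9))^74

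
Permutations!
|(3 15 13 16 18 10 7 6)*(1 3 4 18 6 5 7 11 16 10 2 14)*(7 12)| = |(1 3 15 13 10 11 16 6 4 18 2 14)(5 12 7)| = 12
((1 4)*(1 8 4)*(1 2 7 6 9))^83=(1 6 2 9 7)(4 8)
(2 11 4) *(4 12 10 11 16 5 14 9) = (2 16 5 14 9 4)(10 11 12) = [0, 1, 16, 3, 2, 14, 6, 7, 8, 4, 11, 12, 10, 13, 9, 15, 5]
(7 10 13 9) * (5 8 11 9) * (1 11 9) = (1 11)(5 8 9 7 10 13) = [0, 11, 2, 3, 4, 8, 6, 10, 9, 7, 13, 1, 12, 5]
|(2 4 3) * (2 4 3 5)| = |(2 3 4 5)| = 4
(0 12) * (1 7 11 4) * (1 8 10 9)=(0 12)(1 7 11 4 8 10 9)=[12, 7, 2, 3, 8, 5, 6, 11, 10, 1, 9, 4, 0]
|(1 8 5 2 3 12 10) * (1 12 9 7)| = |(1 8 5 2 3 9 7)(10 12)| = 14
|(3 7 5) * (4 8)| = 6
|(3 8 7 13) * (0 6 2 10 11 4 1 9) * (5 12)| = 8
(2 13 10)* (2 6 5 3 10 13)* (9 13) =[0, 1, 2, 10, 4, 3, 5, 7, 8, 13, 6, 11, 12, 9] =(3 10 6 5)(9 13)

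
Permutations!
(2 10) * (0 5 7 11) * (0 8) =(0 5 7 11 8)(2 10) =[5, 1, 10, 3, 4, 7, 6, 11, 0, 9, 2, 8]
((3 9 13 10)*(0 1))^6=(3 13)(9 10)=((0 1)(3 9 13 10))^6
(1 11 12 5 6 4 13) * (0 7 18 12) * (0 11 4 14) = (0 7 18 12 5 6 14)(1 4 13) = [7, 4, 2, 3, 13, 6, 14, 18, 8, 9, 10, 11, 5, 1, 0, 15, 16, 17, 12]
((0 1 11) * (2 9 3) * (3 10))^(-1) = ((0 1 11)(2 9 10 3))^(-1) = (0 11 1)(2 3 10 9)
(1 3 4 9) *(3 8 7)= (1 8 7 3 4 9)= [0, 8, 2, 4, 9, 5, 6, 3, 7, 1]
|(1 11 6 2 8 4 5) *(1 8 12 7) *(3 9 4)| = 30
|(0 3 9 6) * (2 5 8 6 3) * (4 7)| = 10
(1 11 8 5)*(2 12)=[0, 11, 12, 3, 4, 1, 6, 7, 5, 9, 10, 8, 2]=(1 11 8 5)(2 12)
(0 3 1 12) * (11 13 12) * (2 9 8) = (0 3 1 11 13 12)(2 9 8) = [3, 11, 9, 1, 4, 5, 6, 7, 2, 8, 10, 13, 0, 12]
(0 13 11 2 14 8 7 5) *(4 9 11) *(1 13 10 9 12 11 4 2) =(0 10 9 4 12 11 1 13 2 14 8 7 5) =[10, 13, 14, 3, 12, 0, 6, 5, 7, 4, 9, 1, 11, 2, 8]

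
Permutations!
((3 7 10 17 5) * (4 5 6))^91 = (17)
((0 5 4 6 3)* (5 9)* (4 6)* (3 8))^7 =((0 9 5 6 8 3))^7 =(0 9 5 6 8 3)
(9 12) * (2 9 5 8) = (2 9 12 5 8) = [0, 1, 9, 3, 4, 8, 6, 7, 2, 12, 10, 11, 5]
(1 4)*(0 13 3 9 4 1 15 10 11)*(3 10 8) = (0 13 10 11)(3 9 4 15 8) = [13, 1, 2, 9, 15, 5, 6, 7, 3, 4, 11, 0, 12, 10, 14, 8]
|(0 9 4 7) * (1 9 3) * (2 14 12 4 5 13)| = 11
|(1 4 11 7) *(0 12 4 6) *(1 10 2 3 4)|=12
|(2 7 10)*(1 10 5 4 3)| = 7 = |(1 10 2 7 5 4 3)|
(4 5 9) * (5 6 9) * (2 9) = (2 9 4 6) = [0, 1, 9, 3, 6, 5, 2, 7, 8, 4]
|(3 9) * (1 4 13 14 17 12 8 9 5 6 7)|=|(1 4 13 14 17 12 8 9 3 5 6 7)|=12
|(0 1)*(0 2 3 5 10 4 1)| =6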